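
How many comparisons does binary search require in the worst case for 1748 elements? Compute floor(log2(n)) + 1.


Binary search halves the search space each step.
Maximum comparisons = floor(log2(1748)) + 1
log2(1748) = 10.7715
floor(log2(1748)) = 10, so 10 + 1 = 11
Final answer: 11


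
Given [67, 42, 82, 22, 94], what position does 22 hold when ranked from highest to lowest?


Sort descending: [94, 82, 67, 42, 22]
Find 22 in the sorted list.
22 is at position 5.
Final answer: 5


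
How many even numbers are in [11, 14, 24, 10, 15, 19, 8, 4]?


Check each element:
  11 is odd
  14 is even
  24 is even
  10 is even
  15 is odd
  19 is odd
  8 is even
  4 is even
Evens: [14, 24, 10, 8, 4]
Count of evens = 5
Final answer: 5


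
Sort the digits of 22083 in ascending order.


The number 22083 has digits: 2, 2, 0, 8, 3
Sorted: 0, 2, 2, 3, 8
Joining the sorted digits gives the result.
Final answer: 02238


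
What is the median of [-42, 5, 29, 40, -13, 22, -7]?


First, sort the list: [-42, -13, -7, 5, 22, 29, 40]
The list has 7 elements (odd count).
The middle index is 3 (0-based), and the element there is 5.
Final answer: 5


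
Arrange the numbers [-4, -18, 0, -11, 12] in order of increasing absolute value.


Compute absolute values:
  |-4| = 4
  |-18| = 18
  |0| = 0
  |-11| = 11
  |12| = 12
Absolute values in increasing order: 0 < 4 < 11 < 12 < 18
Listing the original numbers in that order gives the answer.
Final answer: [0, -4, -11, 12, -18]


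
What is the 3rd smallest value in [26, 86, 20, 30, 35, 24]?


Sort ascending: [20, 24, 26, 30, 35, 86]
The 3rd element (1-indexed) is at index 2.
Value = 26
Final answer: 26


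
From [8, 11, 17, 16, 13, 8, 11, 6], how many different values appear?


List all unique values:
Distinct values: [6, 8, 11, 13, 16, 17]
Count = 6
Final answer: 6


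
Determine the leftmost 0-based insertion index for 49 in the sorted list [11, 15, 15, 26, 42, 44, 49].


List is sorted: [11, 15, 15, 26, 42, 44, 49]
We need the leftmost position where 49 can be inserted, i.e. the first index whose element is >= 49 (or the end of the list if none is).
Binary search with low=0, high=7 (0-based indices):
  low=0, high=7, mid=3: a[3]=26 < 49, so low = 4
  low=4, high=7, mid=5: a[5]=44 < 49, so low = 6
  low=6, high=7, mid=6: a[6]=49 >= 49, so high = 6
Now low = high = 6, so the insertion index is 6.
Final answer: 6


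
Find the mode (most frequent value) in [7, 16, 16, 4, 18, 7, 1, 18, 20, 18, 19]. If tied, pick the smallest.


Count the frequency of each value:
  1 appears 1 time(s)
  4 appears 1 time(s)
  7 appears 2 time(s)
  16 appears 2 time(s)
  18 appears 3 time(s)
  19 appears 1 time(s)
  20 appears 1 time(s)
Maximum frequency is 3.
Only 18 reaches that frequency, so it is the mode.
Final answer: 18


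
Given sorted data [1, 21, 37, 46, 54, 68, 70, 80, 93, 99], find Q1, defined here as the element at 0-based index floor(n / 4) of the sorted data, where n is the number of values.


The list has n = 10 elements.
Q1 index = floor(10 / 4) = floor(2.5) = 2
Counting from index 0 in the sorted data, the element at index 2 is 37.
Final answer: 37


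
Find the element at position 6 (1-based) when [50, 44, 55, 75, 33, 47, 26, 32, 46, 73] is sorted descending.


Sort descending: [75, 73, 55, 50, 47, 46, 44, 33, 32, 26]
The 6th element (1-indexed) is at index 5.
Value = 46
Final answer: 46


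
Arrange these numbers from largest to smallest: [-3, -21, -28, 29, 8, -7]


Original list: [-3, -21, -28, 29, 8, -7]
Repeatedly take the largest remaining element:
  Remaining [-3, -21, -28, 29, 8, -7] -> largest is 29
  Remaining [-3, -21, -28, 8, -7] -> largest is 8
  Remaining [-3, -21, -28, -7] -> largest is -3
  Remaining [-21, -28, -7] -> largest is -7
  Remaining [-21, -28] -> largest is -21
  Remaining [-28] -> largest is -28
Collecting the picks in order gives the descending list.
Final answer: [29, 8, -3, -7, -21, -28]


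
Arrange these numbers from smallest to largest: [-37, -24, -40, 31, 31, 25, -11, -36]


Original list: [-37, -24, -40, 31, 31, 25, -11, -36]
Repeatedly take the smallest remaining element:
  Remaining [-37, -24, -40, 31, 31, 25, -11, -36] -> smallest is -40
  Remaining [-37, -24, 31, 31, 25, -11, -36] -> smallest is -37
  Remaining [-24, 31, 31, 25, -11, -36] -> smallest is -36
  Remaining [-24, 31, 31, 25, -11] -> smallest is -24
  Remaining [31, 31, 25, -11] -> smallest is -11
  Remaining [31, 31, 25] -> smallest is 25
  Remaining [31, 31] -> smallest is 31
  Remaining [31] -> smallest is 31
Collecting the picks in order gives the sorted list.
Final answer: [-40, -37, -36, -24, -11, 25, 31, 31]


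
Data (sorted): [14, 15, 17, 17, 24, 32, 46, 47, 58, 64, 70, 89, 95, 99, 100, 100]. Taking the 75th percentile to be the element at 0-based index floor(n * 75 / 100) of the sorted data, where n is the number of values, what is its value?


The dataset has n = 16 elements.
Index = floor(16 * 75 / 100) = floor(1200 / 100) = floor(12) = 12
Counting from index 0 in the sorted data, the element at index 12 is 95.
Final answer: 95


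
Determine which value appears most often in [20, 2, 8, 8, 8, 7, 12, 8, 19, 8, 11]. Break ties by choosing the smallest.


Count the frequency of each value:
  2 appears 1 time(s)
  7 appears 1 time(s)
  8 appears 5 time(s)
  11 appears 1 time(s)
  12 appears 1 time(s)
  19 appears 1 time(s)
  20 appears 1 time(s)
Maximum frequency is 5.
Only 8 reaches that frequency, so it is the mode.
Final answer: 8


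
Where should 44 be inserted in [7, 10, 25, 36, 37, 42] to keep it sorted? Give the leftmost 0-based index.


List is sorted: [7, 10, 25, 36, 37, 42]
We need the leftmost position where 44 can be inserted, i.e. the first index whose element is >= 44 (or the end of the list if none is).
Binary search with low=0, high=6 (0-based indices):
  low=0, high=6, mid=3: a[3]=36 < 44, so low = 4
  low=4, high=6, mid=5: a[5]=42 < 44, so low = 6
Now low = high = 6, so the insertion index is 6.
Final answer: 6


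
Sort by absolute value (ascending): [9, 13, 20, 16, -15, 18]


Compute absolute values:
  |9| = 9
  |13| = 13
  |20| = 20
  |16| = 16
  |-15| = 15
  |18| = 18
Absolute values in increasing order: 9 < 13 < 15 < 16 < 18 < 20
Listing the original numbers in that order gives the answer.
Final answer: [9, 13, -15, 16, 18, 20]


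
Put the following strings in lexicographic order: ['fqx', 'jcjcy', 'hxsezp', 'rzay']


Compare strings character by character (the first differing letter decides):
  'fqx' < 'hxsezp' since 'f' < 'h' at position 1
  'hxsezp' < 'jcjcy' since 'h' < 'j' at position 1
  'jcjcy' < 'rzay' since 'j' < 'r' at position 1
Chaining these comparisons gives the alphabetical order.
Final answer: ['fqx', 'hxsezp', 'jcjcy', 'rzay']


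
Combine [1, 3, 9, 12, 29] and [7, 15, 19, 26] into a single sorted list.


List A: [1, 3, 9, 12, 29]
List B: [7, 15, 19, 26]
Repeatedly compare the front elements and take the smaller:
  1 vs 7 -> take 1
  3 vs 7 -> take 3
  9 vs 7 -> take 7
  9 vs 15 -> take 9
  12 vs 15 -> take 12
  29 vs 15 -> take 15
  29 vs 19 -> take 19
  29 vs 26 -> take 26
  B is exhausted; append the rest of A: [29]
Final answer: [1, 3, 7, 9, 12, 15, 19, 26, 29]


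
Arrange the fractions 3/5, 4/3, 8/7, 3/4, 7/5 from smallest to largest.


Convert to decimal for comparison:
  3/5 = 0.6
  4/3 = 1.3333
  8/7 = 1.1429
  3/4 = 0.75
  7/5 = 1.4
Decimals in increasing order: 0.6 < 0.75 < 1.1429 < 1.3333 < 1.4
Writing each back as its fraction gives the sorted order.
Final answer: 3/5, 3/4, 8/7, 4/3, 7/5


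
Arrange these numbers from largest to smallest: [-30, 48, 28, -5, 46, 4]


Original list: [-30, 48, 28, -5, 46, 4]
Repeatedly take the largest remaining element:
  Remaining [-30, 48, 28, -5, 46, 4] -> largest is 48
  Remaining [-30, 28, -5, 46, 4] -> largest is 46
  Remaining [-30, 28, -5, 4] -> largest is 28
  Remaining [-30, -5, 4] -> largest is 4
  Remaining [-30, -5] -> largest is -5
  Remaining [-30] -> largest is -30
Collecting the picks in order gives the descending list.
Final answer: [48, 46, 28, 4, -5, -30]


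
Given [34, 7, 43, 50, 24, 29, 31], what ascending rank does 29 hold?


Sort ascending: [7, 24, 29, 31, 34, 43, 50]
Find 29 in the sorted list.
29 is at position 3 (1-indexed).
Final answer: 3


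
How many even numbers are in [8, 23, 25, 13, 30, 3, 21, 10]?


Check each element:
  8 is even
  23 is odd
  25 is odd
  13 is odd
  30 is even
  3 is odd
  21 is odd
  10 is even
Evens: [8, 30, 10]
Count of evens = 3
Final answer: 3


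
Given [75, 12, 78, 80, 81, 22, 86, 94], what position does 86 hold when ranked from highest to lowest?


Sort descending: [94, 86, 81, 80, 78, 75, 22, 12]
Find 86 in the sorted list.
86 is at position 2.
Final answer: 2


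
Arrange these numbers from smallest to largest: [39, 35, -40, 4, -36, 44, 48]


Original list: [39, 35, -40, 4, -36, 44, 48]
Repeatedly take the smallest remaining element:
  Remaining [39, 35, -40, 4, -36, 44, 48] -> smallest is -40
  Remaining [39, 35, 4, -36, 44, 48] -> smallest is -36
  Remaining [39, 35, 4, 44, 48] -> smallest is 4
  Remaining [39, 35, 44, 48] -> smallest is 35
  Remaining [39, 44, 48] -> smallest is 39
  Remaining [44, 48] -> smallest is 44
  Remaining [48] -> smallest is 48
Collecting the picks in order gives the sorted list.
Final answer: [-40, -36, 4, 35, 39, 44, 48]


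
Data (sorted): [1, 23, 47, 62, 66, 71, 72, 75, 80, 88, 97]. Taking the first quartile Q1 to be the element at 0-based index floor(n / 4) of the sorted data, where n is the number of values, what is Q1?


The list has n = 11 elements.
Q1 index = floor(11 / 4) = floor(2.75) = 2
Counting from index 0 in the sorted data, the element at index 2 is 47.
Final answer: 47


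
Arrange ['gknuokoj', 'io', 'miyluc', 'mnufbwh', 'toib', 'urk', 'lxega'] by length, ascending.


Compute lengths:
  'gknuokoj' has length 8
  'io' has length 2
  'miyluc' has length 6
  'mnufbwh' has length 7
  'toib' has length 4
  'urk' has length 3
  'lxega' has length 5
Lengths in increasing order: 2 < 3 < 4 < 5 < 6 < 7 < 8
Listing the words in that order gives the answer.
Final answer: ['io', 'urk', 'toib', 'lxega', 'miyluc', 'mnufbwh', 'gknuokoj']


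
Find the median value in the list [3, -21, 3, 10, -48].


First, sort the list: [-48, -21, 3, 3, 10]
The list has 5 elements (odd count).
The middle index is 2 (0-based), and the element there is 3.
Final answer: 3


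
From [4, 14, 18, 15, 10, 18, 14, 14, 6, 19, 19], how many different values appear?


List all unique values:
Distinct values: [4, 6, 10, 14, 15, 18, 19]
Count = 7
Final answer: 7


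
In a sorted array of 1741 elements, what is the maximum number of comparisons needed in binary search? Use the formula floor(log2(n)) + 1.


Binary search halves the search space each step.
Maximum comparisons = floor(log2(1741)) + 1
log2(1741) = 10.7657
floor(log2(1741)) = 10, so 10 + 1 = 11
Final answer: 11


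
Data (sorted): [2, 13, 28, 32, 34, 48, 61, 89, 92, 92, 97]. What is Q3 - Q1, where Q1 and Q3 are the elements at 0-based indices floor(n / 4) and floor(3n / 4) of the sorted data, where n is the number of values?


The data has n = 11 elements.
Q1 index = floor(11 / 4) = floor(2.75) = 2; Q3 index = floor(3 * 11 / 4) = floor(8.25) = 8
Q1 = element at index 2 = 28
Q3 = element at index 8 = 92
IQR = 92 - 28 = 64
Final answer: 64


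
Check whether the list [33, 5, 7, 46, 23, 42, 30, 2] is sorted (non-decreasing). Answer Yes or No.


Check consecutive pairs:
  33 <= 5? False
  5 <= 7? True
  7 <= 46? True
  46 <= 23? False
  23 <= 42? True
  42 <= 30? False
  30 <= 2? False
4 consecutive pair(s) are out of order, so the list is not sorted.
Final answer: No


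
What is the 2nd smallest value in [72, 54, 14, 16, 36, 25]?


Sort ascending: [14, 16, 25, 36, 54, 72]
The 2nd element (1-indexed) is at index 1.
Value = 16
Final answer: 16


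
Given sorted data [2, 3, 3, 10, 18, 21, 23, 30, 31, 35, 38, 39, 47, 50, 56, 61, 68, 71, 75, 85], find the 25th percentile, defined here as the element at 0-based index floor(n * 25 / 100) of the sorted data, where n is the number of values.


The dataset has n = 20 elements.
Index = floor(20 * 25 / 100) = floor(500 / 100) = floor(5) = 5
Counting from index 0 in the sorted data, the element at index 5 is 21.
Final answer: 21


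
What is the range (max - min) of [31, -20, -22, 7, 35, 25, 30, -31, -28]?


Maximum value: 35
Minimum value: -31
Range = 35 - (-31) = 66
Final answer: 66


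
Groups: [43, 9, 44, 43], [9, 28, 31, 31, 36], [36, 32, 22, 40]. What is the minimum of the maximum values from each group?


Find max of each group:
  Group 1: [43, 9, 44, 43] -> max = 44
  Group 2: [9, 28, 31, 31, 36] -> max = 36
  Group 3: [36, 32, 22, 40] -> max = 40
Maxes: [44, 36, 40]
Minimum of maxes = 36
Final answer: 36


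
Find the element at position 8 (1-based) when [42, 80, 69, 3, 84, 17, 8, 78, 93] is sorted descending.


Sort descending: [93, 84, 80, 78, 69, 42, 17, 8, 3]
The 8th element (1-indexed) is at index 7.
Value = 8
Final answer: 8


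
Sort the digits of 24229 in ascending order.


The number 24229 has digits: 2, 4, 2, 2, 9
Sorted: 2, 2, 2, 4, 9
Joining the sorted digits gives the result.
Final answer: 22249


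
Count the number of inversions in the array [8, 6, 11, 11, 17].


For each element, count the later elements that are smaller than it:
  8 (index 0): smaller elements after it = [6] -> 1
  6 (index 1): smaller elements after it = [] -> 0
  11 (index 2): smaller elements after it = [] -> 0
  11 (index 3): smaller elements after it = [] -> 0
Total inversions = 1 + 0 + 0 + 0 = 1
Final answer: 1


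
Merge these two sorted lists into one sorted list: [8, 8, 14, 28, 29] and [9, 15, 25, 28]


List A: [8, 8, 14, 28, 29]
List B: [9, 15, 25, 28]
Repeatedly compare the front elements and take the smaller:
  8 vs 9 -> take 8
  8 vs 9 -> take 8
  14 vs 9 -> take 9
  14 vs 15 -> take 14
  28 vs 15 -> take 15
  28 vs 25 -> take 25
  28 vs 28 -> take 28
  29 vs 28 -> take 28
  B is exhausted; append the rest of A: [29]
Final answer: [8, 8, 9, 14, 15, 25, 28, 28, 29]


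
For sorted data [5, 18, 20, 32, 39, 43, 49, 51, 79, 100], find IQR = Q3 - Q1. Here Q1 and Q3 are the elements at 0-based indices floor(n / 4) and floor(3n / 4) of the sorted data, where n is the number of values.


The data has n = 10 elements.
Q1 index = floor(10 / 4) = floor(2.5) = 2; Q3 index = floor(3 * 10 / 4) = floor(7.5) = 7
Q1 = element at index 2 = 20
Q3 = element at index 7 = 51
IQR = 51 - 20 = 31
Final answer: 31


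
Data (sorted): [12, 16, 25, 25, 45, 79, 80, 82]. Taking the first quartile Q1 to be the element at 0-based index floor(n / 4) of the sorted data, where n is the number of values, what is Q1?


The list has n = 8 elements.
Q1 index = floor(8 / 4) = floor(2) = 2
Counting from index 0 in the sorted data, the element at index 2 is 25.
Final answer: 25


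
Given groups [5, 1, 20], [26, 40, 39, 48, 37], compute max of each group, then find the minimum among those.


Find max of each group:
  Group 1: [5, 1, 20] -> max = 20
  Group 2: [26, 40, 39, 48, 37] -> max = 48
Maxes: [20, 48]
Minimum of maxes = 20
Final answer: 20


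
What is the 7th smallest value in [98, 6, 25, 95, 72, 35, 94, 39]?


Sort ascending: [6, 25, 35, 39, 72, 94, 95, 98]
The 7th element (1-indexed) is at index 6.
Value = 95
Final answer: 95


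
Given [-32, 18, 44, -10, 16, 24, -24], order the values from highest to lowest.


Original list: [-32, 18, 44, -10, 16, 24, -24]
Repeatedly take the largest remaining element:
  Remaining [-32, 18, 44, -10, 16, 24, -24] -> largest is 44
  Remaining [-32, 18, -10, 16, 24, -24] -> largest is 24
  Remaining [-32, 18, -10, 16, -24] -> largest is 18
  Remaining [-32, -10, 16, -24] -> largest is 16
  Remaining [-32, -10, -24] -> largest is -10
  Remaining [-32, -24] -> largest is -24
  Remaining [-32] -> largest is -32
Collecting the picks in order gives the descending list.
Final answer: [44, 24, 18, 16, -10, -24, -32]


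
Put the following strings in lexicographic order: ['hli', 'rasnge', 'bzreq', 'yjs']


Compare strings character by character (the first differing letter decides):
  'bzreq' < 'hli' since 'b' < 'h' at position 1
  'hli' < 'rasnge' since 'h' < 'r' at position 1
  'rasnge' < 'yjs' since 'r' < 'y' at position 1
Chaining these comparisons gives the alphabetical order.
Final answer: ['bzreq', 'hli', 'rasnge', 'yjs']


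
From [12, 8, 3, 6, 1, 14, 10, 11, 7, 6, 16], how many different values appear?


List all unique values:
Distinct values: [1, 3, 6, 7, 8, 10, 11, 12, 14, 16]
Count = 10
Final answer: 10


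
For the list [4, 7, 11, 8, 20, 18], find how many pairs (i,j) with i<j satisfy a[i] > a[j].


For each element, count the later elements that are smaller than it:
  4 (index 0): smaller elements after it = [] -> 0
  7 (index 1): smaller elements after it = [] -> 0
  11 (index 2): smaller elements after it = [8] -> 1
  8 (index 3): smaller elements after it = [] -> 0
  20 (index 4): smaller elements after it = [18] -> 1
Total inversions = 0 + 0 + 1 + 0 + 1 = 2
Final answer: 2


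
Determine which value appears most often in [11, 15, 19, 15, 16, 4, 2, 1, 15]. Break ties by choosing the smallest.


Count the frequency of each value:
  1 appears 1 time(s)
  2 appears 1 time(s)
  4 appears 1 time(s)
  11 appears 1 time(s)
  15 appears 3 time(s)
  16 appears 1 time(s)
  19 appears 1 time(s)
Maximum frequency is 3.
Only 15 reaches that frequency, so it is the mode.
Final answer: 15


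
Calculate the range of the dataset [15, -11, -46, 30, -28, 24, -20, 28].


Maximum value: 30
Minimum value: -46
Range = 30 - (-46) = 76
Final answer: 76


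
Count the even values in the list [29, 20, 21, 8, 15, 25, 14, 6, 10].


Check each element:
  29 is odd
  20 is even
  21 is odd
  8 is even
  15 is odd
  25 is odd
  14 is even
  6 is even
  10 is even
Evens: [20, 8, 14, 6, 10]
Count of evens = 5
Final answer: 5


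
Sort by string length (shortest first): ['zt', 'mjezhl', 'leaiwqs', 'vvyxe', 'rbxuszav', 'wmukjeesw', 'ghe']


Compute lengths:
  'zt' has length 2
  'mjezhl' has length 6
  'leaiwqs' has length 7
  'vvyxe' has length 5
  'rbxuszav' has length 8
  'wmukjeesw' has length 9
  'ghe' has length 3
Lengths in increasing order: 2 < 3 < 5 < 6 < 7 < 8 < 9
Listing the words in that order gives the answer.
Final answer: ['zt', 'ghe', 'vvyxe', 'mjezhl', 'leaiwqs', 'rbxuszav', 'wmukjeesw']


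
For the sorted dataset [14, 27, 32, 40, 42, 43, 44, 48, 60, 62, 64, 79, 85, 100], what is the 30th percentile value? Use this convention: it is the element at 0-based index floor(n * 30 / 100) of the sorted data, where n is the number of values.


The dataset has n = 14 elements.
Index = floor(14 * 30 / 100) = floor(420 / 100) = floor(4.2) = 4
Counting from index 0 in the sorted data, the element at index 4 is 42.
Final answer: 42


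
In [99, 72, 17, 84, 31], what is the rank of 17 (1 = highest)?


Sort descending: [99, 84, 72, 31, 17]
Find 17 in the sorted list.
17 is at position 5.
Final answer: 5


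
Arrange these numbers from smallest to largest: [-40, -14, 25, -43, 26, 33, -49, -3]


Original list: [-40, -14, 25, -43, 26, 33, -49, -3]
Repeatedly take the smallest remaining element:
  Remaining [-40, -14, 25, -43, 26, 33, -49, -3] -> smallest is -49
  Remaining [-40, -14, 25, -43, 26, 33, -3] -> smallest is -43
  Remaining [-40, -14, 25, 26, 33, -3] -> smallest is -40
  Remaining [-14, 25, 26, 33, -3] -> smallest is -14
  Remaining [25, 26, 33, -3] -> smallest is -3
  Remaining [25, 26, 33] -> smallest is 25
  Remaining [26, 33] -> smallest is 26
  Remaining [33] -> smallest is 33
Collecting the picks in order gives the sorted list.
Final answer: [-49, -43, -40, -14, -3, 25, 26, 33]


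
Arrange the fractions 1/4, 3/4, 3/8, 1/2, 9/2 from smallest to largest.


Convert to decimal for comparison:
  1/4 = 0.25
  3/4 = 0.75
  3/8 = 0.375
  1/2 = 0.5
  9/2 = 4.5
Decimals in increasing order: 0.25 < 0.375 < 0.5 < 0.75 < 4.5
Writing each back as its fraction gives the sorted order.
Final answer: 1/4, 3/8, 1/2, 3/4, 9/2


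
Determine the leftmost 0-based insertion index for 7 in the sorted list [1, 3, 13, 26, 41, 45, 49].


List is sorted: [1, 3, 13, 26, 41, 45, 49]
We need the leftmost position where 7 can be inserted, i.e. the first index whose element is >= 7 (or the end of the list if none is).
Binary search with low=0, high=7 (0-based indices):
  low=0, high=7, mid=3: a[3]=26 >= 7, so high = 3
  low=0, high=3, mid=1: a[1]=3 < 7, so low = 2
  low=2, high=3, mid=2: a[2]=13 >= 7, so high = 2
Now low = high = 2, so the insertion index is 2.
Final answer: 2


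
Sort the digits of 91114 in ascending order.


The number 91114 has digits: 9, 1, 1, 1, 4
Sorted: 1, 1, 1, 4, 9
Joining the sorted digits gives the result.
Final answer: 11149


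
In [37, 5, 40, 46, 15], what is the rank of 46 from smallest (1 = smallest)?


Sort ascending: [5, 15, 37, 40, 46]
Find 46 in the sorted list.
46 is at position 5 (1-indexed).
Final answer: 5


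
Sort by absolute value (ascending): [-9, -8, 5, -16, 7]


Compute absolute values:
  |-9| = 9
  |-8| = 8
  |5| = 5
  |-16| = 16
  |7| = 7
Absolute values in increasing order: 5 < 7 < 8 < 9 < 16
Listing the original numbers in that order gives the answer.
Final answer: [5, 7, -8, -9, -16]


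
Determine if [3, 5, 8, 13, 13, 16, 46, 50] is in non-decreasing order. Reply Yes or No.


Check consecutive pairs:
  3 <= 5? True
  5 <= 8? True
  8 <= 13? True
  13 <= 13? True
  13 <= 16? True
  16 <= 46? True
  46 <= 50? True
Every consecutive pair is in order, so the list is non-decreasing.
Final answer: Yes


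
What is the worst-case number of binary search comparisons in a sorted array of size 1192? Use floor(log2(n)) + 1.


Binary search halves the search space each step.
Maximum comparisons = floor(log2(1192)) + 1
log2(1192) = 10.2192
floor(log2(1192)) = 10, so 10 + 1 = 11
Final answer: 11


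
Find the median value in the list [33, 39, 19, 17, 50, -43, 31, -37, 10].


First, sort the list: [-43, -37, 10, 17, 19, 31, 33, 39, 50]
The list has 9 elements (odd count).
The middle index is 4 (0-based), and the element there is 19.
Final answer: 19


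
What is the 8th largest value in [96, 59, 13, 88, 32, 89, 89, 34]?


Sort descending: [96, 89, 89, 88, 59, 34, 32, 13]
The 8th element (1-indexed) is at index 7.
Value = 13
Final answer: 13


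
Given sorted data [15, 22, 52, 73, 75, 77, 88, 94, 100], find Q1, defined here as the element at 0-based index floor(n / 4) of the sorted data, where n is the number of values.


The list has n = 9 elements.
Q1 index = floor(9 / 4) = floor(2.25) = 2
Counting from index 0 in the sorted data, the element at index 2 is 52.
Final answer: 52


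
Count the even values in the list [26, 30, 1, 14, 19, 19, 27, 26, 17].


Check each element:
  26 is even
  30 is even
  1 is odd
  14 is even
  19 is odd
  19 is odd
  27 is odd
  26 is even
  17 is odd
Evens: [26, 30, 14, 26]
Count of evens = 4
Final answer: 4


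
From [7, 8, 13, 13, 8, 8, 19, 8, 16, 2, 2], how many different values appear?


List all unique values:
Distinct values: [2, 7, 8, 13, 16, 19]
Count = 6
Final answer: 6


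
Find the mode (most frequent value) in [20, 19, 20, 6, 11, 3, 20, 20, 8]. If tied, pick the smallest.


Count the frequency of each value:
  3 appears 1 time(s)
  6 appears 1 time(s)
  8 appears 1 time(s)
  11 appears 1 time(s)
  19 appears 1 time(s)
  20 appears 4 time(s)
Maximum frequency is 4.
Only 20 reaches that frequency, so it is the mode.
Final answer: 20


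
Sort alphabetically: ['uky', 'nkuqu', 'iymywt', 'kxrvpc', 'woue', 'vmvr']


Compare strings character by character (the first differing letter decides):
  'iymywt' < 'kxrvpc' since 'i' < 'k' at position 1
  'kxrvpc' < 'nkuqu' since 'k' < 'n' at position 1
  'nkuqu' < 'uky' since 'n' < 'u' at position 1
  'uky' < 'vmvr' since 'u' < 'v' at position 1
  'vmvr' < 'woue' since 'v' < 'w' at position 1
Chaining these comparisons gives the alphabetical order.
Final answer: ['iymywt', 'kxrvpc', 'nkuqu', 'uky', 'vmvr', 'woue']


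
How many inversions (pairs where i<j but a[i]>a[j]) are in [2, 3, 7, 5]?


For each element, count the later elements that are smaller than it:
  2 (index 0): smaller elements after it = [] -> 0
  3 (index 1): smaller elements after it = [] -> 0
  7 (index 2): smaller elements after it = [5] -> 1
Total inversions = 0 + 0 + 1 = 1
Final answer: 1


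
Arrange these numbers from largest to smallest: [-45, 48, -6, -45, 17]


Original list: [-45, 48, -6, -45, 17]
Repeatedly take the largest remaining element:
  Remaining [-45, 48, -6, -45, 17] -> largest is 48
  Remaining [-45, -6, -45, 17] -> largest is 17
  Remaining [-45, -6, -45] -> largest is -6
  Remaining [-45, -45] -> largest is -45
  Remaining [-45] -> largest is -45
Collecting the picks in order gives the descending list.
Final answer: [48, 17, -6, -45, -45]


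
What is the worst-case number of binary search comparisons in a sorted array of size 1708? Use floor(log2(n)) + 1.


Binary search halves the search space each step.
Maximum comparisons = floor(log2(1708)) + 1
log2(1708) = 10.7381
floor(log2(1708)) = 10, so 10 + 1 = 11
Final answer: 11


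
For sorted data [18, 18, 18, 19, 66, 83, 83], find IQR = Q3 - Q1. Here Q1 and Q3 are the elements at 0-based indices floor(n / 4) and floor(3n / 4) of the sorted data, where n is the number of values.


The data has n = 7 elements.
Q1 index = floor(7 / 4) = floor(1.75) = 1; Q3 index = floor(3 * 7 / 4) = floor(5.25) = 5
Q1 = element at index 1 = 18
Q3 = element at index 5 = 83
IQR = 83 - 18 = 65
Final answer: 65


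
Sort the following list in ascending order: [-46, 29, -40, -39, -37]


Original list: [-46, 29, -40, -39, -37]
Repeatedly take the smallest remaining element:
  Remaining [-46, 29, -40, -39, -37] -> smallest is -46
  Remaining [29, -40, -39, -37] -> smallest is -40
  Remaining [29, -39, -37] -> smallest is -39
  Remaining [29, -37] -> smallest is -37
  Remaining [29] -> smallest is 29
Collecting the picks in order gives the sorted list.
Final answer: [-46, -40, -39, -37, 29]


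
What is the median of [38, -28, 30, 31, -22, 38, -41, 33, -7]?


First, sort the list: [-41, -28, -22, -7, 30, 31, 33, 38, 38]
The list has 9 elements (odd count).
The middle index is 4 (0-based), and the element there is 30.
Final answer: 30


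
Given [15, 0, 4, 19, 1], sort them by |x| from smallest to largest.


Compute absolute values:
  |15| = 15
  |0| = 0
  |4| = 4
  |19| = 19
  |1| = 1
Absolute values in increasing order: 0 < 1 < 4 < 15 < 19
Listing the original numbers in that order gives the answer.
Final answer: [0, 1, 4, 15, 19]


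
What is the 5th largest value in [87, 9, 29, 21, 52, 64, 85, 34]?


Sort descending: [87, 85, 64, 52, 34, 29, 21, 9]
The 5th element (1-indexed) is at index 4.
Value = 34
Final answer: 34


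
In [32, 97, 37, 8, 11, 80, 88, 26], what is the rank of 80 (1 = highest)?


Sort descending: [97, 88, 80, 37, 32, 26, 11, 8]
Find 80 in the sorted list.
80 is at position 3.
Final answer: 3


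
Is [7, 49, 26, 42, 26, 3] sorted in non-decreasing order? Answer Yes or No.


Check consecutive pairs:
  7 <= 49? True
  49 <= 26? False
  26 <= 42? True
  42 <= 26? False
  26 <= 3? False
3 consecutive pair(s) are out of order, so the list is not sorted.
Final answer: No


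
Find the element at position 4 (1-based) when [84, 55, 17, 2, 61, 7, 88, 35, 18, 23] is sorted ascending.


Sort ascending: [2, 7, 17, 18, 23, 35, 55, 61, 84, 88]
The 4th element (1-indexed) is at index 3.
Value = 18
Final answer: 18


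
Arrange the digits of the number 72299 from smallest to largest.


The number 72299 has digits: 7, 2, 2, 9, 9
Sorted: 2, 2, 7, 9, 9
Joining the sorted digits gives the result.
Final answer: 22799


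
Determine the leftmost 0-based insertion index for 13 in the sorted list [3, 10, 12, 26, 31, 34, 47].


List is sorted: [3, 10, 12, 26, 31, 34, 47]
We need the leftmost position where 13 can be inserted, i.e. the first index whose element is >= 13 (or the end of the list if none is).
Binary search with low=0, high=7 (0-based indices):
  low=0, high=7, mid=3: a[3]=26 >= 13, so high = 3
  low=0, high=3, mid=1: a[1]=10 < 13, so low = 2
  low=2, high=3, mid=2: a[2]=12 < 13, so low = 3
Now low = high = 3, so the insertion index is 3.
Final answer: 3


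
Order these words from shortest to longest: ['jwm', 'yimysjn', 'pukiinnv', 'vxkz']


Compute lengths:
  'jwm' has length 3
  'yimysjn' has length 7
  'pukiinnv' has length 8
  'vxkz' has length 4
Lengths in increasing order: 3 < 4 < 7 < 8
Listing the words in that order gives the answer.
Final answer: ['jwm', 'vxkz', 'yimysjn', 'pukiinnv']


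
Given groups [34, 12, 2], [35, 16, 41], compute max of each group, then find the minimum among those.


Find max of each group:
  Group 1: [34, 12, 2] -> max = 34
  Group 2: [35, 16, 41] -> max = 41
Maxes: [34, 41]
Minimum of maxes = 34
Final answer: 34


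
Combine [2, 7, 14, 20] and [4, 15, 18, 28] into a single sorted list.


List A: [2, 7, 14, 20]
List B: [4, 15, 18, 28]
Repeatedly compare the front elements and take the smaller:
  2 vs 4 -> take 2
  7 vs 4 -> take 4
  7 vs 15 -> take 7
  14 vs 15 -> take 14
  20 vs 15 -> take 15
  20 vs 18 -> take 18
  20 vs 28 -> take 20
  A is exhausted; append the rest of B: [28]
Final answer: [2, 4, 7, 14, 15, 18, 20, 28]


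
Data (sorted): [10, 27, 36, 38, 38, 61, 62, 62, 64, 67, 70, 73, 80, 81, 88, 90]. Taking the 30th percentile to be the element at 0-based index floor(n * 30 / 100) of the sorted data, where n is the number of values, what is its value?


The dataset has n = 16 elements.
Index = floor(16 * 30 / 100) = floor(480 / 100) = floor(4.8) = 4
Counting from index 0 in the sorted data, the element at index 4 is 38.
Final answer: 38


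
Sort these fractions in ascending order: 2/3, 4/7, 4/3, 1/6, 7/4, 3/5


Convert to decimal for comparison:
  2/3 = 0.6667
  4/7 = 0.5714
  4/3 = 1.3333
  1/6 = 0.1667
  7/4 = 1.75
  3/5 = 0.6
Decimals in increasing order: 0.1667 < 0.5714 < 0.6 < 0.6667 < 1.3333 < 1.75
Writing each back as its fraction gives the sorted order.
Final answer: 1/6, 4/7, 3/5, 2/3, 4/3, 7/4


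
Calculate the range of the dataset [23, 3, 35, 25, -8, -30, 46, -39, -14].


Maximum value: 46
Minimum value: -39
Range = 46 - (-39) = 85
Final answer: 85


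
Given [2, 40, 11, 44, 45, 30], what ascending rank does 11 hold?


Sort ascending: [2, 11, 30, 40, 44, 45]
Find 11 in the sorted list.
11 is at position 2 (1-indexed).
Final answer: 2


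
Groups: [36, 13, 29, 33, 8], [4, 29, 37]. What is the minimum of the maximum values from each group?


Find max of each group:
  Group 1: [36, 13, 29, 33, 8] -> max = 36
  Group 2: [4, 29, 37] -> max = 37
Maxes: [36, 37]
Minimum of maxes = 36
Final answer: 36


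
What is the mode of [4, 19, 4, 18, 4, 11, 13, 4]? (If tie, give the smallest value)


Count the frequency of each value:
  4 appears 4 time(s)
  11 appears 1 time(s)
  13 appears 1 time(s)
  18 appears 1 time(s)
  19 appears 1 time(s)
Maximum frequency is 4.
Only 4 reaches that frequency, so it is the mode.
Final answer: 4


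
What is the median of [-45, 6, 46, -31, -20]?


First, sort the list: [-45, -31, -20, 6, 46]
The list has 5 elements (odd count).
The middle index is 2 (0-based), and the element there is -20.
Final answer: -20


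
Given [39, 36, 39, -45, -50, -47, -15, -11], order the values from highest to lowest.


Original list: [39, 36, 39, -45, -50, -47, -15, -11]
Repeatedly take the largest remaining element:
  Remaining [39, 36, 39, -45, -50, -47, -15, -11] -> largest is 39
  Remaining [36, 39, -45, -50, -47, -15, -11] -> largest is 39
  Remaining [36, -45, -50, -47, -15, -11] -> largest is 36
  Remaining [-45, -50, -47, -15, -11] -> largest is -11
  Remaining [-45, -50, -47, -15] -> largest is -15
  Remaining [-45, -50, -47] -> largest is -45
  Remaining [-50, -47] -> largest is -47
  Remaining [-50] -> largest is -50
Collecting the picks in order gives the descending list.
Final answer: [39, 39, 36, -11, -15, -45, -47, -50]


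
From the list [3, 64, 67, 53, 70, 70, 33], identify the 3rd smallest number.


Sort ascending: [3, 33, 53, 64, 67, 70, 70]
The 3rd element (1-indexed) is at index 2.
Value = 53
Final answer: 53


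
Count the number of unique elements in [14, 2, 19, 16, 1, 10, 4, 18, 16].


List all unique values:
Distinct values: [1, 2, 4, 10, 14, 16, 18, 19]
Count = 8
Final answer: 8


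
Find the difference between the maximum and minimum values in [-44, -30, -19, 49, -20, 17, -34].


Maximum value: 49
Minimum value: -44
Range = 49 - (-44) = 93
Final answer: 93


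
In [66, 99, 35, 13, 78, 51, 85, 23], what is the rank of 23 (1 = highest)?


Sort descending: [99, 85, 78, 66, 51, 35, 23, 13]
Find 23 in the sorted list.
23 is at position 7.
Final answer: 7


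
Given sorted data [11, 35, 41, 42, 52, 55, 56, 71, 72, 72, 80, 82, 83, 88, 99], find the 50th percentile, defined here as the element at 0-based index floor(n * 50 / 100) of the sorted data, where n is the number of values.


The dataset has n = 15 elements.
Index = floor(15 * 50 / 100) = floor(750 / 100) = floor(7.5) = 7
Counting from index 0 in the sorted data, the element at index 7 is 71.
Final answer: 71


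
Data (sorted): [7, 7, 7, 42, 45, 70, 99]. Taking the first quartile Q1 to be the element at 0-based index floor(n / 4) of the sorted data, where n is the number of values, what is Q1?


The list has n = 7 elements.
Q1 index = floor(7 / 4) = floor(1.75) = 1
Counting from index 0 in the sorted data, the element at index 1 is 7.
Final answer: 7


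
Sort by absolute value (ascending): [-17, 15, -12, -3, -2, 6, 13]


Compute absolute values:
  |-17| = 17
  |15| = 15
  |-12| = 12
  |-3| = 3
  |-2| = 2
  |6| = 6
  |13| = 13
Absolute values in increasing order: 2 < 3 < 6 < 12 < 13 < 15 < 17
Listing the original numbers in that order gives the answer.
Final answer: [-2, -3, 6, -12, 13, 15, -17]


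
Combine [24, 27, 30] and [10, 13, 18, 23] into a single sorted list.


List A: [24, 27, 30]
List B: [10, 13, 18, 23]
Repeatedly compare the front elements and take the smaller:
  24 vs 10 -> take 10
  24 vs 13 -> take 13
  24 vs 18 -> take 18
  24 vs 23 -> take 23
  B is exhausted; append the rest of A: [24, 27, 30]
Final answer: [10, 13, 18, 23, 24, 27, 30]


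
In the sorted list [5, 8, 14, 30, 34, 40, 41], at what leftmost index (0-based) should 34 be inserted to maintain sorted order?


List is sorted: [5, 8, 14, 30, 34, 40, 41]
We need the leftmost position where 34 can be inserted, i.e. the first index whose element is >= 34 (or the end of the list if none is).
Binary search with low=0, high=7 (0-based indices):
  low=0, high=7, mid=3: a[3]=30 < 34, so low = 4
  low=4, high=7, mid=5: a[5]=40 >= 34, so high = 5
  low=4, high=5, mid=4: a[4]=34 >= 34, so high = 4
Now low = high = 4, so the insertion index is 4.
Final answer: 4


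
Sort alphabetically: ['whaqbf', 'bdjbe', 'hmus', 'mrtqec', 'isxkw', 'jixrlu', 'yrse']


Compare strings character by character (the first differing letter decides):
  'bdjbe' < 'hmus' since 'b' < 'h' at position 1
  'hmus' < 'isxkw' since 'h' < 'i' at position 1
  'isxkw' < 'jixrlu' since 'i' < 'j' at position 1
  'jixrlu' < 'mrtqec' since 'j' < 'm' at position 1
  'mrtqec' < 'whaqbf' since 'm' < 'w' at position 1
  'whaqbf' < 'yrse' since 'w' < 'y' at position 1
Chaining these comparisons gives the alphabetical order.
Final answer: ['bdjbe', 'hmus', 'isxkw', 'jixrlu', 'mrtqec', 'whaqbf', 'yrse']


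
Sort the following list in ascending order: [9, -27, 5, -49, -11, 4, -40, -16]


Original list: [9, -27, 5, -49, -11, 4, -40, -16]
Repeatedly take the smallest remaining element:
  Remaining [9, -27, 5, -49, -11, 4, -40, -16] -> smallest is -49
  Remaining [9, -27, 5, -11, 4, -40, -16] -> smallest is -40
  Remaining [9, -27, 5, -11, 4, -16] -> smallest is -27
  Remaining [9, 5, -11, 4, -16] -> smallest is -16
  Remaining [9, 5, -11, 4] -> smallest is -11
  Remaining [9, 5, 4] -> smallest is 4
  Remaining [9, 5] -> smallest is 5
  Remaining [9] -> smallest is 9
Collecting the picks in order gives the sorted list.
Final answer: [-49, -40, -27, -16, -11, 4, 5, 9]


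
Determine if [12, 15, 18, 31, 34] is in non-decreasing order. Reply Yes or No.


Check consecutive pairs:
  12 <= 15? True
  15 <= 18? True
  18 <= 31? True
  31 <= 34? True
Every consecutive pair is in order, so the list is non-decreasing.
Final answer: Yes


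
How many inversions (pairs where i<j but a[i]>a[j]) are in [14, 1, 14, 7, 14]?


For each element, count the later elements that are smaller than it:
  14 (index 0): smaller elements after it = [1, 7] -> 2
  1 (index 1): smaller elements after it = [] -> 0
  14 (index 2): smaller elements after it = [7] -> 1
  7 (index 3): smaller elements after it = [] -> 0
Total inversions = 2 + 0 + 1 + 0 = 3
Final answer: 3


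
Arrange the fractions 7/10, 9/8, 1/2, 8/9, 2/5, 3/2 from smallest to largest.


Convert to decimal for comparison:
  7/10 = 0.7
  9/8 = 1.125
  1/2 = 0.5
  8/9 = 0.8889
  2/5 = 0.4
  3/2 = 1.5
Decimals in increasing order: 0.4 < 0.5 < 0.7 < 0.8889 < 1.125 < 1.5
Writing each back as its fraction gives the sorted order.
Final answer: 2/5, 1/2, 7/10, 8/9, 9/8, 3/2


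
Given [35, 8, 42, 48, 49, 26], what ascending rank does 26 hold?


Sort ascending: [8, 26, 35, 42, 48, 49]
Find 26 in the sorted list.
26 is at position 2 (1-indexed).
Final answer: 2


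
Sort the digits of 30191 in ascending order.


The number 30191 has digits: 3, 0, 1, 9, 1
Sorted: 0, 1, 1, 3, 9
Joining the sorted digits gives the result.
Final answer: 01139


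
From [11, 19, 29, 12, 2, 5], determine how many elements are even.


Check each element:
  11 is odd
  19 is odd
  29 is odd
  12 is even
  2 is even
  5 is odd
Evens: [12, 2]
Count of evens = 2
Final answer: 2


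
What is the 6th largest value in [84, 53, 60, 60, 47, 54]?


Sort descending: [84, 60, 60, 54, 53, 47]
The 6th element (1-indexed) is at index 5.
Value = 47
Final answer: 47


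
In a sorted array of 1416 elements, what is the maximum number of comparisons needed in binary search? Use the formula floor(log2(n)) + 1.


Binary search halves the search space each step.
Maximum comparisons = floor(log2(1416)) + 1
log2(1416) = 10.4676
floor(log2(1416)) = 10, so 10 + 1 = 11
Final answer: 11


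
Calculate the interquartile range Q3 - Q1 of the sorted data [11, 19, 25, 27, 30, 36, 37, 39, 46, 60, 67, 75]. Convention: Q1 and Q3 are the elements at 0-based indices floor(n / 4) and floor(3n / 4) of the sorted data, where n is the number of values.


The data has n = 12 elements.
Q1 index = floor(12 / 4) = floor(3) = 3; Q3 index = floor(3 * 12 / 4) = floor(9) = 9
Q1 = element at index 3 = 27
Q3 = element at index 9 = 60
IQR = 60 - 27 = 33
Final answer: 33


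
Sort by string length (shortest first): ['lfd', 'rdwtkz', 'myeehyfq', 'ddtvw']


Compute lengths:
  'lfd' has length 3
  'rdwtkz' has length 6
  'myeehyfq' has length 8
  'ddtvw' has length 5
Lengths in increasing order: 3 < 5 < 6 < 8
Listing the words in that order gives the answer.
Final answer: ['lfd', 'ddtvw', 'rdwtkz', 'myeehyfq']


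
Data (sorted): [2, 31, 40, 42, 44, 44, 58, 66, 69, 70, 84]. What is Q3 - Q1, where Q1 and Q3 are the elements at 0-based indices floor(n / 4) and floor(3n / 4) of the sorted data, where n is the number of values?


The data has n = 11 elements.
Q1 index = floor(11 / 4) = floor(2.75) = 2; Q3 index = floor(3 * 11 / 4) = floor(8.25) = 8
Q1 = element at index 2 = 40
Q3 = element at index 8 = 69
IQR = 69 - 40 = 29
Final answer: 29


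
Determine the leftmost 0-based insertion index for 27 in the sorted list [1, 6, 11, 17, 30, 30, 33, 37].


List is sorted: [1, 6, 11, 17, 30, 30, 33, 37]
We need the leftmost position where 27 can be inserted, i.e. the first index whose element is >= 27 (or the end of the list if none is).
Binary search with low=0, high=8 (0-based indices):
  low=0, high=8, mid=4: a[4]=30 >= 27, so high = 4
  low=0, high=4, mid=2: a[2]=11 < 27, so low = 3
  low=3, high=4, mid=3: a[3]=17 < 27, so low = 4
Now low = high = 4, so the insertion index is 4.
Final answer: 4
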